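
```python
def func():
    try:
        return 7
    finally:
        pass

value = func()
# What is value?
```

Step-by-step execution trace:
1. `func()` enters try: `return 7` sets pending return value 7.
2. Before returning, `finally: pass` runs (no effect).
3. func() returns 7 → value = 7.
Result: 7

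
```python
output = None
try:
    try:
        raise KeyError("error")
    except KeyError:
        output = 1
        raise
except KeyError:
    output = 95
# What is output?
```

Step-by-step execution trace:
1. Inner try: `raise KeyError("error")` raises KeyError.
2. Inner `except KeyError` matches → output = 1.
3. bare `raise` re-raises the same KeyError.
4. Outer `except KeyError` matches → output = 95.
Result: 95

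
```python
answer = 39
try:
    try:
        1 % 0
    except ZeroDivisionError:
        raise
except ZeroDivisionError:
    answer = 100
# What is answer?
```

Step-by-step execution trace:
1. Inner try: `1 % 0` raises ZeroDivisionError.
2. Inner `except ZeroDivisionError` matches; bare `raise` re-raises the same ZeroDivisionError.
3. Outer `except ZeroDivisionError` matches → answer = 100.
Result: 100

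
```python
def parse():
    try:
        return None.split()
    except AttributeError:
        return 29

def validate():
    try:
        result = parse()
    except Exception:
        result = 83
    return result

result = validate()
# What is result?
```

Step-by-step execution trace:
1. `validate()` calls `parse()`.
2. In parse: `None.split()` raises AttributeError; `except AttributeError` catches it → returns 29.
3. In validate: `result = parse()` → result = 29. No exception reaches validate.
4. `except Exception` is skipped; validate returns 29.
5. result = 29.
Result: 29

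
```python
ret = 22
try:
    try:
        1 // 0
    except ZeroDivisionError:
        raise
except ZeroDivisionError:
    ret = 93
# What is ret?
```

Step-by-step execution trace:
1. Inner try: `1 // 0` raises ZeroDivisionError.
2. Inner `except ZeroDivisionError` matches; bare `raise` re-raises the same ZeroDivisionError.
3. Outer `except ZeroDivisionError` matches → ret = 93.
Result: 93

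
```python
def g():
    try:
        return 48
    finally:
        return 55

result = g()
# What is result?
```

Step-by-step execution trace:
1. `g()` enters try: `return 48` sets pending return value 48.
2. Before returning, `finally: return 55` runs and overrides the pending return.
3. g() returns 55 → result = 55.
Result: 55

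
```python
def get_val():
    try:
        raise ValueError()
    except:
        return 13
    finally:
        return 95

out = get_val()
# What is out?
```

Step-by-step execution trace:
1. `get_val()` enters try: `raise ValueError()` raises ValueError.
2. bare `except` matches → `return 13` sets pending return value 13.
3. Before returning, `finally: return 95` runs and overrides the pending return.
4. get_val() returns 95 → out = 95.
Result: 95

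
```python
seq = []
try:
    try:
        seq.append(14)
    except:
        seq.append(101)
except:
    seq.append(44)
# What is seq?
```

Step-by-step execution trace:
1. Inner try: `seq.append(14)` → seq = [14]. No exception raised.
2. Inner `except` is skipped.
3. Inner try completes normally; outer `except` is skipped.
Result: [14]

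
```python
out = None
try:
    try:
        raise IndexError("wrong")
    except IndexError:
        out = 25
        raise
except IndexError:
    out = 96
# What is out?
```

Step-by-step execution trace:
1. Inner try: `raise IndexError("wrong")` raises IndexError.
2. Inner `except IndexError` matches → out = 25.
3. bare `raise` re-raises the same IndexError.
4. Outer `except IndexError` matches → out = 96.
Result: 96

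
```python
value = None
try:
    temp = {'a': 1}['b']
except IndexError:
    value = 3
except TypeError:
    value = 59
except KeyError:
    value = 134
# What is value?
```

Step-by-step execution trace:
1. `temp = {'a': 1}['b']` raises KeyError.
2. `except IndexError` does not match KeyError; skipped.
3. `except TypeError` does not match KeyError; skipped.
4. `except KeyError` matches → value = 134.
Result: 134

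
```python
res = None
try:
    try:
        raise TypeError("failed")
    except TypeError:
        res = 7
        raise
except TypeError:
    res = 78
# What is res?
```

Step-by-step execution trace:
1. Inner try: `raise TypeError("failed")` raises TypeError.
2. Inner `except TypeError` matches → res = 7.
3. bare `raise` re-raises the same TypeError.
4. Outer `except TypeError` matches → res = 78.
Result: 78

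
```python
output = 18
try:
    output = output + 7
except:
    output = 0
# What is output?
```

Step-by-step execution trace:
1. output starts at 18.
2. try: `output = output + 7` → output = 25. No exception raised.
3. `except` is skipped.
Result: 25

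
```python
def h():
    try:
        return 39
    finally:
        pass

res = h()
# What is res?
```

Step-by-step execution trace:
1. `h()` enters try: `return 39` sets pending return value 39.
2. Before returning, `finally: pass` runs (no effect).
3. h() returns 39 → res = 39.
Result: 39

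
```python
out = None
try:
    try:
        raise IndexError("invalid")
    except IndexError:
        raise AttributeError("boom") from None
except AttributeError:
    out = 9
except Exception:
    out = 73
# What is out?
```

Step-by-step execution trace:
1. Inner try raises IndexError; inner `except IndexError` catches it.
2. `raise AttributeError(...) from None` raises AttributeError (from None suppresses __context__, but the active exception is still AttributeError).
3. Outer `except AttributeError` matches → out = 9.
4. `except Exception` is not reached.
Result: 9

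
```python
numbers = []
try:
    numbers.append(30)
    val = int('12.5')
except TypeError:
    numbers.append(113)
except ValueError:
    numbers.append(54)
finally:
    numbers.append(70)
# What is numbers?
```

Step-by-step execution trace:
1. try: `numbers.append(30)` → numbers = [30].
2. `val = int('12.5')` raises ValueError.
3. `except TypeError` does not match ValueError; skipped.
4. `except ValueError` matches → `numbers.append(54)` → numbers = [30, 54].
5. finally always runs: `numbers.append(70)` → numbers = [30, 54, 70].
Result: [30, 54, 70]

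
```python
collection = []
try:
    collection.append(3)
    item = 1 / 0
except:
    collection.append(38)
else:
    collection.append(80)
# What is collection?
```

Step-by-step execution trace:
1. try: `collection.append(3)` → collection = [3].
2. `item = 1 / 0` raises ZeroDivisionError.
3. bare `except` matches → `collection.append(38)` → collection = [3, 38].
4. `else` is skipped (an exception was raised).
Result: [3, 38]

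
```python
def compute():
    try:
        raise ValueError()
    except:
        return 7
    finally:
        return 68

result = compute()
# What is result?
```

Step-by-step execution trace:
1. `compute()` enters try: `raise ValueError()` raises ValueError.
2. bare `except` matches → `return 7` sets pending return value 7.
3. Before returning, `finally: return 68` runs and overrides the pending return.
4. compute() returns 68 → result = 68.
Result: 68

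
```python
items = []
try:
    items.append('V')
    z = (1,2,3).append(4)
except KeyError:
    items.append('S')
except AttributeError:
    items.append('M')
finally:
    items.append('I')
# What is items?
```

Step-by-step execution trace:
1. try: `items.append('V')` → items = ['V'].
2. `z = (1,2,3).append(4)` raises AttributeError.
3. `except KeyError` does not match AttributeError; skipped.
4. `except AttributeError` matches → `items.append('M')` → items = ['V', 'M'].
5. finally always runs: `items.append('I')` → items = ['V', 'M', 'I'].
Result: ['V', 'M', 'I']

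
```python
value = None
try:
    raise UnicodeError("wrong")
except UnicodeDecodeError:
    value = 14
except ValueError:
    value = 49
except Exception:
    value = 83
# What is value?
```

Step-by-step execution trace:
1. `raise UnicodeError(...)` raises UnicodeError.
2. `except UnicodeDecodeError` does not match (UnicodeError is not a subclass of UnicodeDecodeError); skipped.
3. `except ValueError` matches (UnicodeError is a subclass of ValueError) → value = 49.
4. `except Exception` is not reached.
Result: 49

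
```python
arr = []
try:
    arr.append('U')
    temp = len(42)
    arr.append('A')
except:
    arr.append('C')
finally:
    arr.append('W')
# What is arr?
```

Step-by-step execution trace:
1. try: `arr.append('U')` → arr = ['U'].
2. `temp = len(42)` raises TypeError; `arr.append('A')` is not reached.
3. bare `except` matches → `arr.append('C')` → arr = ['U', 'C'].
4. finally always runs: `arr.append('W')` → arr = ['U', 'C', 'W'].
Result: ['U', 'C', 'W']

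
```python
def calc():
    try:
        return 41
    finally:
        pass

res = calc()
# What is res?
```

Step-by-step execution trace:
1. `calc()` enters try: `return 41` sets pending return value 41.
2. Before returning, `finally: pass` runs (no effect).
3. calc() returns 41 → res = 41.
Result: 41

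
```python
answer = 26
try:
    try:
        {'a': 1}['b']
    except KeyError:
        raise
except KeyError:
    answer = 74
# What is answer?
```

Step-by-step execution trace:
1. Inner try: `{'a': 1}['b']` raises KeyError.
2. Inner `except KeyError` matches; bare `raise` re-raises the same KeyError.
3. Outer `except KeyError` matches → answer = 74.
Result: 74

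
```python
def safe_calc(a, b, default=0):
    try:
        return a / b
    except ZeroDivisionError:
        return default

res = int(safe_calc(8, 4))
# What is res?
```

Step-by-step execution trace:
1. `safe_calc(8, 4)` enters try: `return 8 / 4` → returns 2.0. No exception raised.
2. `except ZeroDivisionError` is skipped.
3. `int(2.0)` → 2 → res = 2.
Result: 2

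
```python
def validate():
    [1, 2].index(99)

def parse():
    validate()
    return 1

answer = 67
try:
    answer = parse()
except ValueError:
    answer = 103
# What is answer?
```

Step-by-step execution trace:
1. answer starts at 67.
2. try: `parse()` calls `validate()`.
3. `validate()` evaluates `[1, 2].index(99)`, which raises ValueError; it propagates through parse (uncaught).
4. `return 1` in parse is not reached; the assignment to answer does not complete.
5. `except ValueError` matches → answer = 103.
Result: 103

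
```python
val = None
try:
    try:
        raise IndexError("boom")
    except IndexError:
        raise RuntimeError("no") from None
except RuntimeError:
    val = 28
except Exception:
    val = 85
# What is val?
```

Step-by-step execution trace:
1. Inner try raises IndexError; inner `except IndexError` catches it.
2. `raise RuntimeError(...) from None` raises RuntimeError (from None suppresses __context__, but the active exception is still RuntimeError).
3. Outer `except RuntimeError` matches → val = 28.
4. `except Exception` is not reached.
Result: 28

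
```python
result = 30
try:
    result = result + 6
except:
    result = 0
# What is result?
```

Step-by-step execution trace:
1. result starts at 30.
2. try: `result = result + 6` → result = 36. No exception raised.
3. `except` is skipped.
Result: 36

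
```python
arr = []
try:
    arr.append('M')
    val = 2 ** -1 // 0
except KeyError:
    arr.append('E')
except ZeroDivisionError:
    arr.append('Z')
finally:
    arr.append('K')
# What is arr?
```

Step-by-step execution trace:
1. try: `arr.append('M')` → arr = ['M'].
2. `val = 2 ** -1 // 0` raises ZeroDivisionError.
3. `except KeyError` does not match ZeroDivisionError; skipped.
4. `except ZeroDivisionError` matches → `arr.append('Z')` → arr = ['M', 'Z'].
5. finally always runs: `arr.append('K')` → arr = ['M', 'Z', 'K'].
Result: ['M', 'Z', 'K']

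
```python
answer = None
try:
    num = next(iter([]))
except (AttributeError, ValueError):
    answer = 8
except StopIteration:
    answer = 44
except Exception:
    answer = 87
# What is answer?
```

Step-by-step execution trace:
1. `num = next(iter([]))` raises StopIteration.
2. `except (AttributeError, ValueError)` does not match StopIteration; skipped.
3. `except StopIteration` matches (exact type match) → answer = 44.
4. `except Exception` is not reached.
Result: 44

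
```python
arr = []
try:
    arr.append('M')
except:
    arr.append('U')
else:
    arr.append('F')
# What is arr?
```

Step-by-step execution trace:
1. try: `arr.append('M')` → arr = ['M']. No exception raised.
2. `except` is skipped.
3. `else` runs (try completed without exception): `arr.append('F')` → arr = ['M', 'F'].
Result: ['M', 'F']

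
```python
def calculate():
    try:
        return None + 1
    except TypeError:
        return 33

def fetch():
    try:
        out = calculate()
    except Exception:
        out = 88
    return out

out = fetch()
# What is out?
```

Step-by-step execution trace:
1. `fetch()` calls `calculate()`.
2. In calculate: `None + 1` raises TypeError; `except TypeError` catches it → returns 33.
3. In fetch: `out = calculate()` → out = 33. No exception reaches fetch.
4. `except Exception` is skipped; fetch returns 33.
5. out = 33.
Result: 33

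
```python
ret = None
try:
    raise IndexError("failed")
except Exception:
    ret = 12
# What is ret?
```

Step-by-step execution trace:
1. `raise IndexError(...)` raises IndexError.
2. `except Exception` matches (IndexError is a subclass of Exception) → ret = 12.
Result: 12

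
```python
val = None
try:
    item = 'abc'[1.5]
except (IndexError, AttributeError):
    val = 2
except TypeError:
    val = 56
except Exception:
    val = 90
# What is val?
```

Step-by-step execution trace:
1. `item = 'abc'[1.5]` raises TypeError.
2. `except (IndexError, AttributeError)` does not match TypeError; skipped.
3. `except TypeError` matches (exact type match) → val = 56.
4. `except Exception` is not reached.
Result: 56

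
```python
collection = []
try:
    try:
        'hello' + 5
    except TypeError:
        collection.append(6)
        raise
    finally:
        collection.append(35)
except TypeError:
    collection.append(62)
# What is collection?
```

Step-by-step execution trace:
1. Inner try: `'hello' + 5` raises TypeError.
2. Inner `except TypeError` matches → `collection.append(6)` → collection = [6].
3. bare `raise` re-raises TypeError.
4. Inner `finally` runs during unwinding: `collection.append(35)` → collection = [6, 35].
5. Outer `except TypeError` matches → `collection.append(62)` → collection = [6, 35, 62].
Result: [6, 35, 62]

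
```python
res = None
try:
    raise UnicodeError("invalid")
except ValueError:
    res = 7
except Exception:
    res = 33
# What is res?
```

Step-by-step execution trace:
1. `raise UnicodeError(...)` raises UnicodeError.
2. `except ValueError` matches (UnicodeError is a subclass of ValueError) → res = 7.
3. `except Exception` is not reached.
Result: 7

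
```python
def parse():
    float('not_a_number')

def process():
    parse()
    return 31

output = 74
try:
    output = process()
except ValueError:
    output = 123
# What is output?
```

Step-by-step execution trace:
1. output starts at 74.
2. try: `process()` calls `parse()`.
3. `parse()` evaluates `float('not_a_number')`, which raises ValueError; it propagates through process (uncaught).
4. `return 31` in process is not reached; the assignment to output does not complete.
5. `except ValueError` matches → output = 123.
Result: 123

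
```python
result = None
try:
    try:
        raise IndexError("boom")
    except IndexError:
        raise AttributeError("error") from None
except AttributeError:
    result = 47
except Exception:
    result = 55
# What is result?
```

Step-by-step execution trace:
1. Inner try raises IndexError; inner `except IndexError` catches it.
2. `raise AttributeError(...) from None` raises AttributeError (from None suppresses __context__, but the active exception is still AttributeError).
3. Outer `except AttributeError` matches → result = 47.
4. `except Exception` is not reached.
Result: 47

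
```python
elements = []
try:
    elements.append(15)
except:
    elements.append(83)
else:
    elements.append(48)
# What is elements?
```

Step-by-step execution trace:
1. try: `elements.append(15)` → elements = [15]. No exception raised.
2. `except` is skipped.
3. `else` runs (try completed without exception): `elements.append(48)` → elements = [15, 48].
Result: [15, 48]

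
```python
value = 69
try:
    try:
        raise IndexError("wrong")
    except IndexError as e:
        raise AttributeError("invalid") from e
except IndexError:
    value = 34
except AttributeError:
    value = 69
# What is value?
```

Step-by-step execution trace:
1. Inner try raises IndexError; inner `except IndexError as e` catches it.
2. `raise AttributeError(...) from e` raises AttributeError (IndexError is attached as __cause__, but only AttributeError is active).
3. Outer `except IndexError` does not match AttributeError; skipped.
4. Outer `except AttributeError` matches → value = 69.
Result: 69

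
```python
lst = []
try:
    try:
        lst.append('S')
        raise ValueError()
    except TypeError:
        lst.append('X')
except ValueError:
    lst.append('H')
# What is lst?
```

Step-by-step execution trace:
1. Inner try: `lst.append('S')` → lst = ['S'].
2. `raise ValueError()` raises ValueError.
3. Inner `except TypeError` does not match ValueError; exception propagates to outer try.
4. Outer `except ValueError` matches → `lst.append('H')` → lst = ['S', 'H'].
Result: ['S', 'H']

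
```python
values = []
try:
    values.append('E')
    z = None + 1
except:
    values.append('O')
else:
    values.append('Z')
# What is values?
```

Step-by-step execution trace:
1. try: `values.append('E')` → values = ['E'].
2. `z = None + 1` raises TypeError.
3. bare `except` matches → `values.append('O')` → values = ['E', 'O'].
4. `else` is skipped (an exception was raised).
Result: ['E', 'O']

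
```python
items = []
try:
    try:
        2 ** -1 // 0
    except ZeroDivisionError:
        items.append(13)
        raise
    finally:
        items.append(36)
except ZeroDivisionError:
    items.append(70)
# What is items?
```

Step-by-step execution trace:
1. Inner try: `2 ** -1 // 0` raises ZeroDivisionError.
2. Inner `except ZeroDivisionError` matches → `items.append(13)` → items = [13].
3. bare `raise` re-raises ZeroDivisionError.
4. Inner `finally` runs during unwinding: `items.append(36)` → items = [13, 36].
5. Outer `except ZeroDivisionError` matches → `items.append(70)` → items = [13, 36, 70].
Result: [13, 36, 70]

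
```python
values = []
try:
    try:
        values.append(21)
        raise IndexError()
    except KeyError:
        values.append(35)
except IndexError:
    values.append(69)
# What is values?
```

Step-by-step execution trace:
1. Inner try: `values.append(21)` → values = [21].
2. `raise IndexError()` raises IndexError.
3. Inner `except KeyError` does not match IndexError; exception propagates to outer try.
4. Outer `except IndexError` matches → `values.append(69)` → values = [21, 69].
Result: [21, 69]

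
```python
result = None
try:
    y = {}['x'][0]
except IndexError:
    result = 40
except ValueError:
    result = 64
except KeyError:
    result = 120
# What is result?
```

Step-by-step execution trace:
1. `y = {}['x'][0]` raises KeyError.
2. `except IndexError` does not match KeyError; skipped.
3. `except ValueError` does not match KeyError; skipped.
4. `except KeyError` matches → result = 120.
Result: 120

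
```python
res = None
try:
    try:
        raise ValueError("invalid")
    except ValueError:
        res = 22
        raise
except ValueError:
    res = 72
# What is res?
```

Step-by-step execution trace:
1. Inner try: `raise ValueError("invalid")` raises ValueError.
2. Inner `except ValueError` matches → res = 22.
3. bare `raise` re-raises the same ValueError.
4. Outer `except ValueError` matches → res = 72.
Result: 72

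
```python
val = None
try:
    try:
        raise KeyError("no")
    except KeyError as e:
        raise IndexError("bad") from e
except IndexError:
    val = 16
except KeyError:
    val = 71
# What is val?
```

Step-by-step execution trace:
1. Inner try raises KeyError; inner `except KeyError as e` catches it.
2. `raise IndexError(...) from e` raises IndexError (KeyError is attached as __cause__, but only IndexError is active).
3. Outer `except IndexError` matches → val = 16.
4. `except KeyError` is not reached.
Result: 16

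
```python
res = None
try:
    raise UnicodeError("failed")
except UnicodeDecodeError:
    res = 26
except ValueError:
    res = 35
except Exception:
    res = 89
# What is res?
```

Step-by-step execution trace:
1. `raise UnicodeError(...)` raises UnicodeError.
2. `except UnicodeDecodeError` does not match (UnicodeError is not a subclass of UnicodeDecodeError); skipped.
3. `except ValueError` matches (UnicodeError is a subclass of ValueError) → res = 35.
4. `except Exception` is not reached.
Result: 35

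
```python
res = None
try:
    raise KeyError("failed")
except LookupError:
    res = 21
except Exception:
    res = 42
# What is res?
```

Step-by-step execution trace:
1. `raise KeyError(...)` raises KeyError.
2. `except LookupError` matches (KeyError is a subclass of LookupError) → res = 21.
3. `except Exception` is not reached.
Result: 21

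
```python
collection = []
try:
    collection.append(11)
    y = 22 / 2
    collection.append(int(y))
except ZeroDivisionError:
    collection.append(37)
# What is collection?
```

Step-by-step execution trace:
1. try: `collection.append(11)` → collection = [11].
2. `y = 22 / 2` → y = 11.0. No exception raised.
3. `collection.append(int(y))` → collection = [11, 11].
4. `except ZeroDivisionError` is skipped (no exception was raised).
Result: [11, 11]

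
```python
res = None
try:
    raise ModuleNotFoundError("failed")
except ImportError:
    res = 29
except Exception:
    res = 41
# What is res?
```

Step-by-step execution trace:
1. `raise ModuleNotFoundError(...)` raises ModuleNotFoundError.
2. `except ImportError` matches (ModuleNotFoundError is a subclass of ImportError) → res = 29.
3. `except Exception` is not reached.
Result: 29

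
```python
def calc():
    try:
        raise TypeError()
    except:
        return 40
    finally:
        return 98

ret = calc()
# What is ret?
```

Step-by-step execution trace:
1. `calc()` enters try: `raise TypeError()` raises TypeError.
2. bare `except` matches → `return 40` sets pending return value 40.
3. Before returning, `finally: return 98` runs and overrides the pending return.
4. calc() returns 98 → ret = 98.
Result: 98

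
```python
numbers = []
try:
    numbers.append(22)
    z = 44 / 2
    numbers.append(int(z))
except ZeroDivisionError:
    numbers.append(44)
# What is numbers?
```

Step-by-step execution trace:
1. try: `numbers.append(22)` → numbers = [22].
2. `z = 44 / 2` → z = 22.0. No exception raised.
3. `numbers.append(int(z))` → numbers = [22, 22].
4. `except ZeroDivisionError` is skipped (no exception was raised).
Result: [22, 22]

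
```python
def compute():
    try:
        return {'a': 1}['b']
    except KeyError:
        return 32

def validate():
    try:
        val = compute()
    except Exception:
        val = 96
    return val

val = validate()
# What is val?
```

Step-by-step execution trace:
1. `validate()` calls `compute()`.
2. In compute: `{'a': 1}['b']` raises KeyError; `except KeyError` catches it → returns 32.
3. In validate: `val = compute()` → val = 32. No exception reaches validate.
4. `except Exception` is skipped; validate returns 32.
5. val = 32.
Result: 32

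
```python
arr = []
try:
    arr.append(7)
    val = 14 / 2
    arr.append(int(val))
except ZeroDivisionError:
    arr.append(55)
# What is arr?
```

Step-by-step execution trace:
1. try: `arr.append(7)` → arr = [7].
2. `val = 14 / 2` → val = 7.0. No exception raised.
3. `arr.append(int(val))` → arr = [7, 7].
4. `except ZeroDivisionError` is skipped (no exception was raised).
Result: [7, 7]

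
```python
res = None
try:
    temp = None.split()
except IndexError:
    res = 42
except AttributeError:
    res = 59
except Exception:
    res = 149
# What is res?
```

Step-by-step execution trace:
1. `temp = None.split()` raises AttributeError.
2. `except IndexError` does not match AttributeError; skipped.
3. `except AttributeError` matches → res = 59.
4. Remaining except clauses are skipped.
Result: 59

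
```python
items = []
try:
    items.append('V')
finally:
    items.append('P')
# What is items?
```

Step-by-step execution trace:
1. try: `items.append('V')` → items = ['V'].
2. The try body completes without raising.
3. finally always runs: `items.append('P')` → items = ['V', 'P'].
Result: ['V', 'P']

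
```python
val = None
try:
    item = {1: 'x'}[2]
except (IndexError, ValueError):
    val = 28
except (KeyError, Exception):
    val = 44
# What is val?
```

Step-by-step execution trace:
1. `item = {1: 'x'}[2]` raises KeyError.
2. `except (IndexError, ValueError)` does not match KeyError; skipped.
3. `except (KeyError, Exception)` matches (KeyError is in the tuple) → val = 44.
Result: 44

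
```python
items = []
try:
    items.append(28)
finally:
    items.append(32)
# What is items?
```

Step-by-step execution trace:
1. try: `items.append(28)` → items = [28].
2. The try body completes without raising.
3. finally always runs: `items.append(32)` → items = [28, 32].
Result: [28, 32]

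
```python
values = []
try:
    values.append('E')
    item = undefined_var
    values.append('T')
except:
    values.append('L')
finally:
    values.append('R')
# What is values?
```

Step-by-step execution trace:
1. try: `values.append('E')` → values = ['E'].
2. `item = undefined_var` raises NameError; `values.append('T')` is not reached.
3. bare `except` matches → `values.append('L')` → values = ['E', 'L'].
4. finally always runs: `values.append('R')` → values = ['E', 'L', 'R'].
Result: ['E', 'L', 'R']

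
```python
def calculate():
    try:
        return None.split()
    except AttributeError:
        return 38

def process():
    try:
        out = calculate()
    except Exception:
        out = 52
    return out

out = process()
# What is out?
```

Step-by-step execution trace:
1. `process()` calls `calculate()`.
2. In calculate: `None.split()` raises AttributeError; `except AttributeError` catches it → returns 38.
3. In process: `out = calculate()` → out = 38. No exception reaches process.
4. `except Exception` is skipped; process returns 38.
5. out = 38.
Result: 38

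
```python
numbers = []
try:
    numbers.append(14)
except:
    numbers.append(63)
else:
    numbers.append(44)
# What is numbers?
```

Step-by-step execution trace:
1. try: `numbers.append(14)` → numbers = [14]. No exception raised.
2. `except` is skipped.
3. `else` runs (try completed without exception): `numbers.append(44)` → numbers = [14, 44].
Result: [14, 44]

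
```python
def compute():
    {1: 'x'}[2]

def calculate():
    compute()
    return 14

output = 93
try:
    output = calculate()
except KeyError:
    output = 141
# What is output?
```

Step-by-step execution trace:
1. output starts at 93.
2. try: `calculate()` calls `compute()`.
3. `compute()` evaluates `{1: 'x'}[2]`, which raises KeyError; it propagates through calculate (uncaught).
4. `return 14` in calculate is not reached; the assignment to output does not complete.
5. `except KeyError` matches → output = 141.
Result: 141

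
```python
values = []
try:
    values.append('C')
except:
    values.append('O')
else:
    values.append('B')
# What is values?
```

Step-by-step execution trace:
1. try: `values.append('C')` → values = ['C']. No exception raised.
2. `except` is skipped.
3. `else` runs (try completed without exception): `values.append('B')` → values = ['C', 'B'].
Result: ['C', 'B']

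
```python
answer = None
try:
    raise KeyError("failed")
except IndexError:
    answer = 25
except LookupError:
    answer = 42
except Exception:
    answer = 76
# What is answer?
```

Step-by-step execution trace:
1. `raise KeyError(...)` raises KeyError.
2. `except IndexError` does not match (KeyError is not a subclass of IndexError); skipped.
3. `except LookupError` matches (KeyError is a subclass of LookupError) → answer = 42.
4. `except Exception` is not reached.
Result: 42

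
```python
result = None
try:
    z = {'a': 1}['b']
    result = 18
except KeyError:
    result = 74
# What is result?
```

Step-by-step execution trace:
1. `z = {'a': 1}['b']` raises KeyError.
2. `result = 18` is not reached.
3. `except KeyError` matches → result = 74.
Result: 74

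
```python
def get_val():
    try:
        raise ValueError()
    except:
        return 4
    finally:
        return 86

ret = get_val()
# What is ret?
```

Step-by-step execution trace:
1. `get_val()` enters try: `raise ValueError()` raises ValueError.
2. bare `except` matches → `return 4` sets pending return value 4.
3. Before returning, `finally: return 86` runs and overrides the pending return.
4. get_val() returns 86 → ret = 86.
Result: 86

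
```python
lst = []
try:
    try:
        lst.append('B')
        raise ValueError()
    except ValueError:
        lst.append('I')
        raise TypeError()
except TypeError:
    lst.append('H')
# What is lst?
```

Step-by-step execution trace:
1. Inner try: `lst.append('B')` → lst = ['B'].
2. `raise ValueError()` raises ValueError.
3. Inner `except ValueError` matches → `lst.append('I')` → lst = ['B', 'I'].
4. `raise TypeError()` raises TypeError; propagates to outer try.
5. Outer `except TypeError` matches → `lst.append('H')` → lst = ['B', 'I', 'H'].
Result: ['B', 'I', 'H']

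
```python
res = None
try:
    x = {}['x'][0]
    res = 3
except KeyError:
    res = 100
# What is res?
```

Step-by-step execution trace:
1. `x = {}['x'][0]` raises KeyError.
2. `res = 3` is not reached.
3. `except KeyError` matches → res = 100.
Result: 100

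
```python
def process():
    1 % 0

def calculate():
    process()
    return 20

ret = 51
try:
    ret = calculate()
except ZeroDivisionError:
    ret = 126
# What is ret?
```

Step-by-step execution trace:
1. ret starts at 51.
2. try: `calculate()` calls `process()`.
3. `process()` evaluates `1 % 0`, which raises ZeroDivisionError; it propagates through calculate (uncaught).
4. `return 20` in calculate is not reached; the assignment to ret does not complete.
5. `except ZeroDivisionError` matches → ret = 126.
Result: 126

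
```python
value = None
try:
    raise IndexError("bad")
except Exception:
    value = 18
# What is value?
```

Step-by-step execution trace:
1. `raise IndexError(...)` raises IndexError.
2. `except Exception` matches (IndexError is a subclass of Exception) → value = 18.
Result: 18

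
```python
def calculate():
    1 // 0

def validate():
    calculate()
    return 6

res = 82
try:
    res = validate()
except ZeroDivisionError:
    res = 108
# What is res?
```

Step-by-step execution trace:
1. res starts at 82.
2. try: `validate()` calls `calculate()`.
3. `calculate()` evaluates `1 // 0`, which raises ZeroDivisionError; it propagates through validate (uncaught).
4. `return 6` in validate is not reached; the assignment to res does not complete.
5. `except ZeroDivisionError` matches → res = 108.
Result: 108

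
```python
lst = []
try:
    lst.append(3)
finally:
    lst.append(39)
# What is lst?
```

Step-by-step execution trace:
1. try: `lst.append(3)` → lst = [3].
2. The try body completes without raising.
3. finally always runs: `lst.append(39)` → lst = [3, 39].
Result: [3, 39]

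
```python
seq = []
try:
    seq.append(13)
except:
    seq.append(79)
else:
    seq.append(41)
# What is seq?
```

Step-by-step execution trace:
1. try: `seq.append(13)` → seq = [13]. No exception raised.
2. `except` is skipped.
3. `else` runs (try completed without exception): `seq.append(41)` → seq = [13, 41].
Result: [13, 41]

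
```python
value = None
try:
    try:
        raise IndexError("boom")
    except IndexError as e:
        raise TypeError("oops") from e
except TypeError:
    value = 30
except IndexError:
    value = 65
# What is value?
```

Step-by-step execution trace:
1. Inner try raises IndexError; inner `except IndexError as e` catches it.
2. `raise TypeError(...) from e` raises TypeError (IndexError is attached as __cause__, but only TypeError is active).
3. Outer `except TypeError` matches → value = 30.
4. `except IndexError` is not reached.
Result: 30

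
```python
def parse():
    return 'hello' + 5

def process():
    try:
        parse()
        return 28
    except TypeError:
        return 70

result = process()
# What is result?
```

Step-by-step execution trace:
1. `process()` calls `parse()`.
2. `parse()` evaluates `'hello' + 5`, which raises TypeError; it propagates to the caller.
3. `return 28` is not reached.
4. `except TypeError` in process matches → returns 70.
5. result = 70.
Result: 70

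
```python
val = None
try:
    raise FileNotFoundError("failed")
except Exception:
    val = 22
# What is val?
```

Step-by-step execution trace:
1. `raise FileNotFoundError(...)` raises FileNotFoundError.
2. `except Exception` matches (FileNotFoundError is a subclass of Exception) → val = 22.
Result: 22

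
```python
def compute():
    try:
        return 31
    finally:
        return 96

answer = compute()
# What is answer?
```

Step-by-step execution trace:
1. `compute()` enters try: `return 31` sets pending return value 31.
2. Before returning, `finally: return 96` runs and overrides the pending return.
3. compute() returns 96 → answer = 96.
Result: 96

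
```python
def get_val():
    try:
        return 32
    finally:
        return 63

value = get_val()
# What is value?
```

Step-by-step execution trace:
1. `get_val()` enters try: `return 32` sets pending return value 32.
2. Before returning, `finally: return 63` runs and overrides the pending return.
3. get_val() returns 63 → value = 63.
Result: 63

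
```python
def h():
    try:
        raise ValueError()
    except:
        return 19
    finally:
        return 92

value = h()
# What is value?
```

Step-by-step execution trace:
1. `h()` enters try: `raise ValueError()` raises ValueError.
2. bare `except` matches → `return 19` sets pending return value 19.
3. Before returning, `finally: return 92` runs and overrides the pending return.
4. h() returns 92 → value = 92.
Result: 92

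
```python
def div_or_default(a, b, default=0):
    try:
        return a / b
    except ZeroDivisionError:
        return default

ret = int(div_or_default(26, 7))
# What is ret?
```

Step-by-step execution trace:
1. `div_or_default(26, 7)` enters try: `return 26 / 7` → returns 3.7142857142857144. No exception raised.
2. `except ZeroDivisionError` is skipped.
3. `int(3.7142857142857144)` → 3 → ret = 3.
Result: 3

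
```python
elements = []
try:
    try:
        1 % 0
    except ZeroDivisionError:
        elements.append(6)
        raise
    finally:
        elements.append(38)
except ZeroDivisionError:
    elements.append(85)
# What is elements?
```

Step-by-step execution trace:
1. Inner try: `1 % 0` raises ZeroDivisionError.
2. Inner `except ZeroDivisionError` matches → `elements.append(6)` → elements = [6].
3. bare `raise` re-raises ZeroDivisionError.
4. Inner `finally` runs during unwinding: `elements.append(38)` → elements = [6, 38].
5. Outer `except ZeroDivisionError` matches → `elements.append(85)` → elements = [6, 38, 85].
Result: [6, 38, 85]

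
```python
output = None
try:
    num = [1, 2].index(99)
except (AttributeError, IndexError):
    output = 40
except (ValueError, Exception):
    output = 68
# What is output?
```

Step-by-step execution trace:
1. `num = [1, 2].index(99)` raises ValueError.
2. `except (AttributeError, IndexError)` does not match ValueError; skipped.
3. `except (ValueError, Exception)` matches (ValueError is in the tuple) → output = 68.
Result: 68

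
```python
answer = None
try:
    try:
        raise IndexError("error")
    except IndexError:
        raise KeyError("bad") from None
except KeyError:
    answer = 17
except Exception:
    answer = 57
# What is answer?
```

Step-by-step execution trace:
1. Inner try raises IndexError; inner `except IndexError` catches it.
2. `raise KeyError(...) from None` raises KeyError (from None suppresses __context__, but the active exception is still KeyError).
3. Outer `except KeyError` matches → answer = 17.
4. `except Exception` is not reached.
Result: 17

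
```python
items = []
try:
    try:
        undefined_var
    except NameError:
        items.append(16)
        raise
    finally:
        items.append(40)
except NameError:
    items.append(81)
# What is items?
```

Step-by-step execution trace:
1. Inner try: `undefined_var` raises NameError.
2. Inner `except NameError` matches → `items.append(16)` → items = [16].
3. bare `raise` re-raises NameError.
4. Inner `finally` runs during unwinding: `items.append(40)` → items = [16, 40].
5. Outer `except NameError` matches → `items.append(81)` → items = [16, 40, 81].
Result: [16, 40, 81]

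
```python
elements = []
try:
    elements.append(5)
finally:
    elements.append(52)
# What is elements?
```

Step-by-step execution trace:
1. try: `elements.append(5)` → elements = [5].
2. The try body completes without raising.
3. finally always runs: `elements.append(52)` → elements = [5, 52].
Result: [5, 52]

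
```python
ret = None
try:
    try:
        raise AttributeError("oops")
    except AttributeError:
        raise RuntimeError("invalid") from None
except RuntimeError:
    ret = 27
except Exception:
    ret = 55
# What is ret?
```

Step-by-step execution trace:
1. Inner try raises AttributeError; inner `except AttributeError` catches it.
2. `raise RuntimeError(...) from None` raises RuntimeError (from None suppresses __context__, but the active exception is still RuntimeError).
3. Outer `except RuntimeError` matches → ret = 27.
4. `except Exception` is not reached.
Result: 27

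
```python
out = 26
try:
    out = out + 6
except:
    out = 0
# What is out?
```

Step-by-step execution trace:
1. out starts at 26.
2. try: `out = out + 6` → out = 32. No exception raised.
3. `except` is skipped.
Result: 32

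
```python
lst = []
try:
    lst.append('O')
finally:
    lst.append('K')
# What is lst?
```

Step-by-step execution trace:
1. try: `lst.append('O')` → lst = ['O'].
2. The try body completes without raising.
3. finally always runs: `lst.append('K')` → lst = ['O', 'K'].
Result: ['O', 'K']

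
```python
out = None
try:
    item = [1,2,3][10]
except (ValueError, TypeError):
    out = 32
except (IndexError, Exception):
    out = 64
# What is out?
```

Step-by-step execution trace:
1. `item = [1,2,3][10]` raises IndexError.
2. `except (ValueError, TypeError)` does not match IndexError; skipped.
3. `except (IndexError, Exception)` matches (IndexError is in the tuple) → out = 64.
Result: 64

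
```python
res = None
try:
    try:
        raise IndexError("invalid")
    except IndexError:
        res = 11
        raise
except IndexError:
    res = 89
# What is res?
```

Step-by-step execution trace:
1. Inner try: `raise IndexError("invalid")` raises IndexError.
2. Inner `except IndexError` matches → res = 11.
3. bare `raise` re-raises the same IndexError.
4. Outer `except IndexError` matches → res = 89.
Result: 89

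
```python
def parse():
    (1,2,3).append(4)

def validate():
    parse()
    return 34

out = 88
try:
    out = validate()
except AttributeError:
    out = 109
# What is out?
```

Step-by-step execution trace:
1. out starts at 88.
2. try: `validate()` calls `parse()`.
3. `parse()` evaluates `(1,2,3).append(4)`, which raises AttributeError; it propagates through validate (uncaught).
4. `return 34` in validate is not reached; the assignment to out does not complete.
5. `except AttributeError` matches → out = 109.
Result: 109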